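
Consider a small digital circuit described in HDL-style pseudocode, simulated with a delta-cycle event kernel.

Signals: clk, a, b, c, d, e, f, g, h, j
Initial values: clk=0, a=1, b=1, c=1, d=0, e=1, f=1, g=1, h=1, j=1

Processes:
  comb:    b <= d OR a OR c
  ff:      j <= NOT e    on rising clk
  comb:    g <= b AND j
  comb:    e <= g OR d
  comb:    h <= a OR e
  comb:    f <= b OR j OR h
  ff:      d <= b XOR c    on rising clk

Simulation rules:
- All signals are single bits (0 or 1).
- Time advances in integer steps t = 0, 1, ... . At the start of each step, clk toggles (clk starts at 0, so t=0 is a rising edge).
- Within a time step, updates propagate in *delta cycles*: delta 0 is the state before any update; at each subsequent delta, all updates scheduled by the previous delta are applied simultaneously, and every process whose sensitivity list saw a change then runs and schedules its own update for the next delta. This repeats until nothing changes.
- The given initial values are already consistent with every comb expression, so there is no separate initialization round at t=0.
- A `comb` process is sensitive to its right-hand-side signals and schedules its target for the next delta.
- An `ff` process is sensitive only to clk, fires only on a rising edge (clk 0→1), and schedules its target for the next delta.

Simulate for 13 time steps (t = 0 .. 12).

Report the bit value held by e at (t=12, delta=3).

1

[bits: c,g,a,d,b,clk,h,e,j,f]
t=0: Δ0=1110101111 Δ1=1110111111 Δ2=1110111101 Δ3=1010111101 Δ4=1010111001 | 4Δ
t=1: Δ0=1010111001 Δ1=1010101001 | 1Δ
t=2: Δ0=1010101001 Δ1=1010111001 Δ2=1010111011 Δ3=1110111011 Δ4=1110111111 | 4Δ
t=3: Δ0=1110111111 Δ1=1110101111 | 1Δ
t=4: Δ0=1110101111 Δ1=1110111111 Δ2=1110111101 Δ3=1010111101 Δ4=1010111001 | 4Δ
t=5: Δ0=1010111001 Δ1=1010101001 | 1Δ
t=6: Δ0=1010101001 Δ1=1010111001 Δ2=1010111011 Δ3=1110111011 Δ4=1110111111 | 4Δ
t=7: Δ0=1110111111 Δ1=1110101111 | 1Δ
t=8: Δ0=1110101111 Δ1=1110111111 Δ2=1110111101 Δ3=1010111101 Δ4=1010111001 | 4Δ
t=9: Δ0=1010111001 Δ1=1010101001 | 1Δ
t=10: Δ0=1010101001 Δ1=1010111001 Δ2=1010111011 Δ3=1110111011 Δ4=1110111111 | 4Δ
t=11: Δ0=1110111111 Δ1=1110101111 | 1Δ
t=12: Δ0=1110101111 Δ1=1110111111 Δ2=1110111101 Δ3=1010111101 Δ4=1010111001 | 4Δ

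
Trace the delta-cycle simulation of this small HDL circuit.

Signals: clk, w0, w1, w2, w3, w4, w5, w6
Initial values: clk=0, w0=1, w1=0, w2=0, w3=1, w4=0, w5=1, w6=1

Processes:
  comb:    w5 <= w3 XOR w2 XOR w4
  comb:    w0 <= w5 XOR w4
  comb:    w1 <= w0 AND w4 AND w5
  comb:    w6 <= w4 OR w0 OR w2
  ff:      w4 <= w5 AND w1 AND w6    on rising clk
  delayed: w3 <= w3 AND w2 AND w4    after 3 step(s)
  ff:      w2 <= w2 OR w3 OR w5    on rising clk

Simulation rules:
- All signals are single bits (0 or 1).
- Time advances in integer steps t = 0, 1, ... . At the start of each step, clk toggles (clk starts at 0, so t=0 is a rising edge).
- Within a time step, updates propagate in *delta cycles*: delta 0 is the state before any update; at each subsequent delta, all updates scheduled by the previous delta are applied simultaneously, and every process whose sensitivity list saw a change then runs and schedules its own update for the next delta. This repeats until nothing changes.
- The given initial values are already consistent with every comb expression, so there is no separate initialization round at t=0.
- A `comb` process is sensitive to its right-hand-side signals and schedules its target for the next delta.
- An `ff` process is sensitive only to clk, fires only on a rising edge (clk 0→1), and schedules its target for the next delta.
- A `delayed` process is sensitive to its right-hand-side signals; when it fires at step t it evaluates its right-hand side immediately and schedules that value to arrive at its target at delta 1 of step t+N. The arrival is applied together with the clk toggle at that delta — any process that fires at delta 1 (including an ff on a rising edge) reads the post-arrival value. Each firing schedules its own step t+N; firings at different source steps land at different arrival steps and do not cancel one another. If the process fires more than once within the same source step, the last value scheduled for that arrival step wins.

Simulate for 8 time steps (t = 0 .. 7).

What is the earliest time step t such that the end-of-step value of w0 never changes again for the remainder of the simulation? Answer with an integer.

[bits: w3,w6,w2,clk,w4,w1,w0,w5]
t=0: Δ0=11000011 Δ1=11010011 Δ2=11110011 Δ3=11110010 Δ4=11110000 | 4Δ
t=1: Δ0=11110000 Δ1=11100000 | 1Δ
t=2: Δ0=11100000 Δ1=11110000 | 1Δ
t=3: Δ0=11110000 Δ1=01100000 Δ2=01100001 Δ3=01100011 | 3Δ
t=4: Δ0=01100011 Δ1=01110011 | 1Δ
t=5: Δ0=01110011 Δ1=01100011 | 1Δ
t=6: Δ0=01100011 Δ1=01110011 | 1Δ
t=7: Δ0=01110011 Δ1=01100011 | 1Δ

3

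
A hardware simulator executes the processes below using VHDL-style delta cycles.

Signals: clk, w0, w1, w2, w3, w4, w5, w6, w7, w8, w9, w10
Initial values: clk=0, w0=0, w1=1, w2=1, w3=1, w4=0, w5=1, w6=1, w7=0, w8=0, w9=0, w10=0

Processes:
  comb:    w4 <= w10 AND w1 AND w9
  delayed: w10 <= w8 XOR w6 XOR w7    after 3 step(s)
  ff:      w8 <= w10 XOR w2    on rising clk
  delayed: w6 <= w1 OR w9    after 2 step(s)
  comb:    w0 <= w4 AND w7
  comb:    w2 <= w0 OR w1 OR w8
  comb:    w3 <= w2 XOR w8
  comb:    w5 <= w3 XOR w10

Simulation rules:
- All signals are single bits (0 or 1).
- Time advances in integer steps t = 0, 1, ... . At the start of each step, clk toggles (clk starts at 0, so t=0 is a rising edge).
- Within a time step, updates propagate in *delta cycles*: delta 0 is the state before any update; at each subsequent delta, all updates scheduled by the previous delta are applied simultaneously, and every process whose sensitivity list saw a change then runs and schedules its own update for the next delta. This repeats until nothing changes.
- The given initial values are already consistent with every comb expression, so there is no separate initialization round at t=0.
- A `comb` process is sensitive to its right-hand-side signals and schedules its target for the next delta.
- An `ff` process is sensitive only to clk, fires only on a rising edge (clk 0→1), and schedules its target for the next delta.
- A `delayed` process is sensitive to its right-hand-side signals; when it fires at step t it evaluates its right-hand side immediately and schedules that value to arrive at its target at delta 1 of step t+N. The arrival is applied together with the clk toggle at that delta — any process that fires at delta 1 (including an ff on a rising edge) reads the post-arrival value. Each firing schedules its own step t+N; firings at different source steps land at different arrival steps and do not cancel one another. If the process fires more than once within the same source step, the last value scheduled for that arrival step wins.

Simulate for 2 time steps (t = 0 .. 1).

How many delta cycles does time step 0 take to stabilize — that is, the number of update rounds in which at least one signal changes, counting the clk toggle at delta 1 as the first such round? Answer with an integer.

4

t0.Δ0 clk=0 w6=1 w7=0 w3=1 w4=0 w0=0 w10=0 w1=1 w5=1 w2=1 w9=0 w8=0
t0.Δ1 clk=1 w6=1 w7=0 w3=1 w4=0 w0=0 w10=0 w1=1 w5=1 w2=1 w9=0 w8=0
t0.Δ2 clk=1 w6=1 w7=0 w3=1 w4=0 w0=0 w10=0 w1=1 w5=1 w2=1 w9=0 w8=1
t0.Δ3 clk=1 w6=1 w7=0 w3=0 w4=0 w0=0 w10=0 w1=1 w5=1 w2=1 w9=0 w8=1
t0.Δ4 clk=1 w6=1 w7=0 w3=0 w4=0 w0=0 w10=0 w1=1 w5=0 w2=1 w9=0 w8=1
t1.Δ0 clk=1 w6=1 w7=0 w3=0 w4=0 w0=0 w10=0 w1=1 w5=0 w2=1 w9=0 w8=1
t1.Δ1 clk=0 w6=1 w7=0 w3=0 w4=0 w0=0 w10=0 w1=1 w5=0 w2=1 w9=0 w8=1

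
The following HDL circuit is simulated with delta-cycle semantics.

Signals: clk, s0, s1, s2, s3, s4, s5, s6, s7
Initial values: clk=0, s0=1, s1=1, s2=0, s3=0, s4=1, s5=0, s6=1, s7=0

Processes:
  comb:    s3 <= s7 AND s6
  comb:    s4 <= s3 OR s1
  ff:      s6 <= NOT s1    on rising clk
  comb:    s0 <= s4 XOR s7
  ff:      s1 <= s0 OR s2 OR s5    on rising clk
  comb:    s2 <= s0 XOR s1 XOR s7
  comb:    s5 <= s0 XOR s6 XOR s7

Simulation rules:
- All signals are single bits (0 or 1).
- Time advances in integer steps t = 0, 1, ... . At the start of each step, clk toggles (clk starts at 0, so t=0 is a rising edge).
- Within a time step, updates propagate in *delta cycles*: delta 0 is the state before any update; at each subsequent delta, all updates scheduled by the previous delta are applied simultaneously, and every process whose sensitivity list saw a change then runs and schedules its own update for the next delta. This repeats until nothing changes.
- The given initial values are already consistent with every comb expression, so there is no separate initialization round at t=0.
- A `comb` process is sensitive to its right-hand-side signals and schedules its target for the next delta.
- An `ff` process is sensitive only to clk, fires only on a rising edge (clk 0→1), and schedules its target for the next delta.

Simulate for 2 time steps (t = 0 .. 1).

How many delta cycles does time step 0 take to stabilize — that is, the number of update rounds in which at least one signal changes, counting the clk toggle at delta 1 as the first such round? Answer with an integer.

3

[bits: s6,s4,s2,s3,clk,s0,s5,s7,s1]
t=0: Δ0=110001001 Δ1=110011001 Δ2=010011001 Δ3=010011101 | 3Δ
t=1: Δ0=010011101 Δ1=010001101 | 1Δ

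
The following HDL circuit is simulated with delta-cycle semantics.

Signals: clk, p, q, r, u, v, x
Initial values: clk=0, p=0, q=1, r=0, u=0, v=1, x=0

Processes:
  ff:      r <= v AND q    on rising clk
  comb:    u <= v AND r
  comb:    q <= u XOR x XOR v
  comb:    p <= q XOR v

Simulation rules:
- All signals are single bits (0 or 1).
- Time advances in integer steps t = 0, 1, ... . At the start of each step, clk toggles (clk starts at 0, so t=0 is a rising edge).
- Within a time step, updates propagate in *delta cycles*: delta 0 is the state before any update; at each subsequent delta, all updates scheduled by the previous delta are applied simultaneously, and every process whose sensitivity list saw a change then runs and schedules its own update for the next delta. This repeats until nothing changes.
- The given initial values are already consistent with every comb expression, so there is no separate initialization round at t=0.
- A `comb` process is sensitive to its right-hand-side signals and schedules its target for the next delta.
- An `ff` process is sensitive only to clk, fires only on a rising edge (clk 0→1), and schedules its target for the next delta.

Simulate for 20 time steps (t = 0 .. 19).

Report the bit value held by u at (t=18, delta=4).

0

t0.Δ0 v=1 x=0 p=0 r=0 q=1 u=0 clk=0
t0.Δ1 v=1 x=0 p=0 r=0 q=1 u=0 clk=1
t0.Δ2 v=1 x=0 p=0 r=1 q=1 u=0 clk=1
t0.Δ3 v=1 x=0 p=0 r=1 q=1 u=1 clk=1
t0.Δ4 v=1 x=0 p=0 r=1 q=0 u=1 clk=1
t0.Δ5 v=1 x=0 p=1 r=1 q=0 u=1 clk=1
t1.Δ0 v=1 x=0 p=1 r=1 q=0 u=1 clk=1
t1.Δ1 v=1 x=0 p=1 r=1 q=0 u=1 clk=0
t2.Δ0 v=1 x=0 p=1 r=1 q=0 u=1 clk=0
t2.Δ1 v=1 x=0 p=1 r=1 q=0 u=1 clk=1
t2.Δ2 v=1 x=0 p=1 r=0 q=0 u=1 clk=1
t2.Δ3 v=1 x=0 p=1 r=0 q=0 u=0 clk=1
t2.Δ4 v=1 x=0 p=1 r=0 q=1 u=0 clk=1
t2.Δ5 v=1 x=0 p=0 r=0 q=1 u=0 clk=1
t3.Δ0 v=1 x=0 p=0 r=0 q=1 u=0 clk=1
t3.Δ1 v=1 x=0 p=0 r=0 q=1 u=0 clk=0
t4.Δ0 v=1 x=0 p=0 r=0 q=1 u=0 clk=0
t4.Δ1 v=1 x=0 p=0 r=0 q=1 u=0 clk=1
t4.Δ2 v=1 x=0 p=0 r=1 q=1 u=0 clk=1
t4.Δ3 v=1 x=0 p=0 r=1 q=1 u=1 clk=1
t4.Δ4 v=1 x=0 p=0 r=1 q=0 u=1 clk=1
t4.Δ5 v=1 x=0 p=1 r=1 q=0 u=1 clk=1
t5.Δ0 v=1 x=0 p=1 r=1 q=0 u=1 clk=1
t5.Δ1 v=1 x=0 p=1 r=1 q=0 u=1 clk=0
t6.Δ0 v=1 x=0 p=1 r=1 q=0 u=1 clk=0
t6.Δ1 v=1 x=0 p=1 r=1 q=0 u=1 clk=1
t6.Δ2 v=1 x=0 p=1 r=0 q=0 u=1 clk=1
t6.Δ3 v=1 x=0 p=1 r=0 q=0 u=0 clk=1
t6.Δ4 v=1 x=0 p=1 r=0 q=1 u=0 clk=1
t6.Δ5 v=1 x=0 p=0 r=0 q=1 u=0 clk=1
t7.Δ0 v=1 x=0 p=0 r=0 q=1 u=0 clk=1
t7.Δ1 v=1 x=0 p=0 r=0 q=1 u=0 clk=0
t8.Δ0 v=1 x=0 p=0 r=0 q=1 u=0 clk=0
t8.Δ1 v=1 x=0 p=0 r=0 q=1 u=0 clk=1
t8.Δ2 v=1 x=0 p=0 r=1 q=1 u=0 clk=1
t8.Δ3 v=1 x=0 p=0 r=1 q=1 u=1 clk=1
t8.Δ4 v=1 x=0 p=0 r=1 q=0 u=1 clk=1
t8.Δ5 v=1 x=0 p=1 r=1 q=0 u=1 clk=1
t9.Δ0 v=1 x=0 p=1 r=1 q=0 u=1 clk=1
t9.Δ1 v=1 x=0 p=1 r=1 q=0 u=1 clk=0
t10.Δ0 v=1 x=0 p=1 r=1 q=0 u=1 clk=0
t10.Δ1 v=1 x=0 p=1 r=1 q=0 u=1 clk=1
t10.Δ2 v=1 x=0 p=1 r=0 q=0 u=1 clk=1
t10.Δ3 v=1 x=0 p=1 r=0 q=0 u=0 clk=1
t10.Δ4 v=1 x=0 p=1 r=0 q=1 u=0 clk=1
t10.Δ5 v=1 x=0 p=0 r=0 q=1 u=0 clk=1
t11.Δ0 v=1 x=0 p=0 r=0 q=1 u=0 clk=1
t11.Δ1 v=1 x=0 p=0 r=0 q=1 u=0 clk=0
t12.Δ0 v=1 x=0 p=0 r=0 q=1 u=0 clk=0
t12.Δ1 v=1 x=0 p=0 r=0 q=1 u=0 clk=1
t12.Δ2 v=1 x=0 p=0 r=1 q=1 u=0 clk=1
t12.Δ3 v=1 x=0 p=0 r=1 q=1 u=1 clk=1
t12.Δ4 v=1 x=0 p=0 r=1 q=0 u=1 clk=1
t12.Δ5 v=1 x=0 p=1 r=1 q=0 u=1 clk=1
t13.Δ0 v=1 x=0 p=1 r=1 q=0 u=1 clk=1
t13.Δ1 v=1 x=0 p=1 r=1 q=0 u=1 clk=0
t14.Δ0 v=1 x=0 p=1 r=1 q=0 u=1 clk=0
t14.Δ1 v=1 x=0 p=1 r=1 q=0 u=1 clk=1
t14.Δ2 v=1 x=0 p=1 r=0 q=0 u=1 clk=1
t14.Δ3 v=1 x=0 p=1 r=0 q=0 u=0 clk=1
t14.Δ4 v=1 x=0 p=1 r=0 q=1 u=0 clk=1
t14.Δ5 v=1 x=0 p=0 r=0 q=1 u=0 clk=1
t15.Δ0 v=1 x=0 p=0 r=0 q=1 u=0 clk=1
t15.Δ1 v=1 x=0 p=0 r=0 q=1 u=0 clk=0
t16.Δ0 v=1 x=0 p=0 r=0 q=1 u=0 clk=0
t16.Δ1 v=1 x=0 p=0 r=0 q=1 u=0 clk=1
t16.Δ2 v=1 x=0 p=0 r=1 q=1 u=0 clk=1
t16.Δ3 v=1 x=0 p=0 r=1 q=1 u=1 clk=1
t16.Δ4 v=1 x=0 p=0 r=1 q=0 u=1 clk=1
t16.Δ5 v=1 x=0 p=1 r=1 q=0 u=1 clk=1
t17.Δ0 v=1 x=0 p=1 r=1 q=0 u=1 clk=1
t17.Δ1 v=1 x=0 p=1 r=1 q=0 u=1 clk=0
t18.Δ0 v=1 x=0 p=1 r=1 q=0 u=1 clk=0
t18.Δ1 v=1 x=0 p=1 r=1 q=0 u=1 clk=1
t18.Δ2 v=1 x=0 p=1 r=0 q=0 u=1 clk=1
t18.Δ3 v=1 x=0 p=1 r=0 q=0 u=0 clk=1
t18.Δ4 v=1 x=0 p=1 r=0 q=1 u=0 clk=1
t18.Δ5 v=1 x=0 p=0 r=0 q=1 u=0 clk=1
t19.Δ0 v=1 x=0 p=0 r=0 q=1 u=0 clk=1
t19.Δ1 v=1 x=0 p=0 r=0 q=1 u=0 clk=0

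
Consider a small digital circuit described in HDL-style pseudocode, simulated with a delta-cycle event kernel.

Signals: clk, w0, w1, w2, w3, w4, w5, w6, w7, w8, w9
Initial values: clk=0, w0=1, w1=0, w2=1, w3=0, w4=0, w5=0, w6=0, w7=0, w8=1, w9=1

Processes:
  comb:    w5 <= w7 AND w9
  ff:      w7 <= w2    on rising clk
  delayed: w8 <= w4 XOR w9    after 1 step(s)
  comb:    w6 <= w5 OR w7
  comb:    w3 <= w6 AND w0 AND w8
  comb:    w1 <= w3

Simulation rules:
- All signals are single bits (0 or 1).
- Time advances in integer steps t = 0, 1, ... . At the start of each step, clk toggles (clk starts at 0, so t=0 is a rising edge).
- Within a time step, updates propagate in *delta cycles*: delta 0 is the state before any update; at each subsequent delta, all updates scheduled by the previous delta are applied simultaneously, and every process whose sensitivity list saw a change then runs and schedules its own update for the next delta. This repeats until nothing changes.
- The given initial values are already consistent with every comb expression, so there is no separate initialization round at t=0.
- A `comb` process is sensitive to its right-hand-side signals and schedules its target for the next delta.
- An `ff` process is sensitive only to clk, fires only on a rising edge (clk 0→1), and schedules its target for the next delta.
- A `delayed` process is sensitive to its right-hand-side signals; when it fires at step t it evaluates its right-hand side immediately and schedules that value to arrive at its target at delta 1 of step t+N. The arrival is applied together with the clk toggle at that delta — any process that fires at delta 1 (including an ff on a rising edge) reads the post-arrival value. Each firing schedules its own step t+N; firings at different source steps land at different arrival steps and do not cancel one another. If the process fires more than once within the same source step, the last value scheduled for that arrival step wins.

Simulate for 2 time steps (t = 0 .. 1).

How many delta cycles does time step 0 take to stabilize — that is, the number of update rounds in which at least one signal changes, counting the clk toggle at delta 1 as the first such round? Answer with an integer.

t0.Δ0 w9=1 w8=1 clk=0 w2=1 w5=0 w4=0 w0=1 w6=0 w3=0 w7=0 w1=0
t0.Δ1 w9=1 w8=1 clk=1 w2=1 w5=0 w4=0 w0=1 w6=0 w3=0 w7=0 w1=0
t0.Δ2 w9=1 w8=1 clk=1 w2=1 w5=0 w4=0 w0=1 w6=0 w3=0 w7=1 w1=0
t0.Δ3 w9=1 w8=1 clk=1 w2=1 w5=1 w4=0 w0=1 w6=1 w3=0 w7=1 w1=0
t0.Δ4 w9=1 w8=1 clk=1 w2=1 w5=1 w4=0 w0=1 w6=1 w3=1 w7=1 w1=0
t0.Δ5 w9=1 w8=1 clk=1 w2=1 w5=1 w4=0 w0=1 w6=1 w3=1 w7=1 w1=1
t1.Δ0 w9=1 w8=1 clk=1 w2=1 w5=1 w4=0 w0=1 w6=1 w3=1 w7=1 w1=1
t1.Δ1 w9=1 w8=1 clk=0 w2=1 w5=1 w4=0 w0=1 w6=1 w3=1 w7=1 w1=1

5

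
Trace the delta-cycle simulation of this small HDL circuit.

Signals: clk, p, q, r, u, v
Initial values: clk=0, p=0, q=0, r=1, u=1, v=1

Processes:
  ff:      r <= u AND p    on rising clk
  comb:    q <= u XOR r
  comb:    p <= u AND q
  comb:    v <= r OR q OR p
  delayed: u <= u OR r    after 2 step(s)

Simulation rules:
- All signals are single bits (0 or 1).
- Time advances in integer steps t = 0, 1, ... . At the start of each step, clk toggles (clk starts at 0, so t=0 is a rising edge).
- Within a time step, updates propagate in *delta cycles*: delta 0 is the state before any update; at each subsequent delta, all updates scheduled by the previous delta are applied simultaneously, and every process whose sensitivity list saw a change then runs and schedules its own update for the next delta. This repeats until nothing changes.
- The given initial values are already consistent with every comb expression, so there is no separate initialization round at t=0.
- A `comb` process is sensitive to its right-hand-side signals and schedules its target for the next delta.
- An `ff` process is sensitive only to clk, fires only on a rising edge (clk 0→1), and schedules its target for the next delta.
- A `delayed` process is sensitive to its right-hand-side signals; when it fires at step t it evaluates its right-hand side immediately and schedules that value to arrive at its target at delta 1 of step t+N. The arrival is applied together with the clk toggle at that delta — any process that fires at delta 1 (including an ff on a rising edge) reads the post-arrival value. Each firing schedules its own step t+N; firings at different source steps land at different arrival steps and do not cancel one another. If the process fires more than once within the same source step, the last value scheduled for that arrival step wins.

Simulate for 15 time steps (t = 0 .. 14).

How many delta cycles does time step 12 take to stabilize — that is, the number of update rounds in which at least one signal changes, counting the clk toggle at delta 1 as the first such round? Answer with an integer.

4

t=0 Δ0: p=0 q=0 r=1 clk=0 v=1 u=1
  Δ1: clk:0→1
  Δ2: r:1→0
  Δ3: q:0→1, v:1→0
  Δ4: p:0→1, v:0→1
  (4Δ to stable)
t=1 Δ0: p=1 q=1 r=0 clk=1 v=1 u=1
  Δ1: clk:1→0
  (1Δ to stable)
t=2 Δ0: p=1 q=1 r=0 clk=0 v=1 u=1
  Δ1: clk:0→1
  Δ2: r:0→1
  Δ3: q:1→0
  Δ4: p:1→0
  (4Δ to stable)
t=3 Δ0: p=0 q=0 r=1 clk=1 v=1 u=1
  Δ1: clk:1→0
  (1Δ to stable)
t=4 Δ0: p=0 q=0 r=1 clk=0 v=1 u=1
  Δ1: clk:0→1
  Δ2: r:1→0
  Δ3: q:0→1, v:1→0
  Δ4: p:0→1, v:0→1
  (4Δ to stable)
t=5 Δ0: p=1 q=1 r=0 clk=1 v=1 u=1
  Δ1: clk:1→0
  (1Δ to stable)
t=6 Δ0: p=1 q=1 r=0 clk=0 v=1 u=1
  Δ1: clk:0→1
  Δ2: r:0→1
  Δ3: q:1→0
  Δ4: p:1→0
  (4Δ to stable)
t=7 Δ0: p=0 q=0 r=1 clk=1 v=1 u=1
  Δ1: clk:1→0
  (1Δ to stable)
t=8 Δ0: p=0 q=0 r=1 clk=0 v=1 u=1
  Δ1: clk:0→1
  Δ2: r:1→0
  Δ3: q:0→1, v:1→0
  Δ4: p:0→1, v:0→1
  (4Δ to stable)
t=9 Δ0: p=1 q=1 r=0 clk=1 v=1 u=1
  Δ1: clk:1→0
  (1Δ to stable)
t=10 Δ0: p=1 q=1 r=0 clk=0 v=1 u=1
  Δ1: clk:0→1
  Δ2: r:0→1
  Δ3: q:1→0
  Δ4: p:1→0
  (4Δ to stable)
t=11 Δ0: p=0 q=0 r=1 clk=1 v=1 u=1
  Δ1: clk:1→0
  (1Δ to stable)
t=12 Δ0: p=0 q=0 r=1 clk=0 v=1 u=1
  Δ1: clk:0→1
  Δ2: r:1→0
  Δ3: q:0→1, v:1→0
  Δ4: p:0→1, v:0→1
  (4Δ to stable)
t=13 Δ0: p=1 q=1 r=0 clk=1 v=1 u=1
  Δ1: clk:1→0
  (1Δ to stable)
t=14 Δ0: p=1 q=1 r=0 clk=0 v=1 u=1
  Δ1: clk:0→1
  Δ2: r:0→1
  Δ3: q:1→0
  Δ4: p:1→0
  (4Δ to stable)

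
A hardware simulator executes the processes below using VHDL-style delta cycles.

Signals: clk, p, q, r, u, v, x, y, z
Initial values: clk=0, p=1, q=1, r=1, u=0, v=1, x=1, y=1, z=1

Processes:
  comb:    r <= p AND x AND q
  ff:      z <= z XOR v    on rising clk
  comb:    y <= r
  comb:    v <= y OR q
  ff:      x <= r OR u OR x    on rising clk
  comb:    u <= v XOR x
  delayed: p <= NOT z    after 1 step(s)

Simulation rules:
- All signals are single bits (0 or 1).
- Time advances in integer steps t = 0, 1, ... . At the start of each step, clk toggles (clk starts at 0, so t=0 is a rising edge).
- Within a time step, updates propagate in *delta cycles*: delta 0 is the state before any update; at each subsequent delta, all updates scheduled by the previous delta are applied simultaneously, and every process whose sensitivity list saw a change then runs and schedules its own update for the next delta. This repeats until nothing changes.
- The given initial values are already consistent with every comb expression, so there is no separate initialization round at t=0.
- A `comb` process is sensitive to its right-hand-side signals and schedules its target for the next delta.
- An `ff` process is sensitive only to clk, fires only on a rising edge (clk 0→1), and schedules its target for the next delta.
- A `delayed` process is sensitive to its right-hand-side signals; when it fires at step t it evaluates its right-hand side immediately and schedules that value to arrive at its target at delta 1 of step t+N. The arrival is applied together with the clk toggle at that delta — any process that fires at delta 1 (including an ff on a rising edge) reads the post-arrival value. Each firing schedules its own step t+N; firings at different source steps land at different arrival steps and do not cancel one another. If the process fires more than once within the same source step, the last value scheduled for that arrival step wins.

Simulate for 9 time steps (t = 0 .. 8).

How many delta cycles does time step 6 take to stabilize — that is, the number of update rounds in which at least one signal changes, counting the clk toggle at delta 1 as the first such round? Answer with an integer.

2

[bits: clk,p,y,q,z,x,r,v,u]
t=0: Δ0=011111110 Δ1=111111110 Δ2=111101110 | 2Δ
t=1: Δ0=111101110 Δ1=011101110 | 1Δ
t=2: Δ0=011101110 Δ1=111101110 Δ2=111111110 | 2Δ
t=3: Δ0=111111110 Δ1=001111110 Δ2=001111010 Δ3=000111010 | 3Δ
t=4: Δ0=000111010 Δ1=100111010 Δ2=100101010 | 2Δ
t=5: Δ0=100101010 Δ1=010101010 Δ2=010101110 Δ3=011101110 | 3Δ
t=6: Δ0=011101110 Δ1=111101110 Δ2=111111110 | 2Δ
t=7: Δ0=111111110 Δ1=001111110 Δ2=001111010 Δ3=000111010 | 3Δ
t=8: Δ0=000111010 Δ1=100111010 Δ2=100101010 | 2Δ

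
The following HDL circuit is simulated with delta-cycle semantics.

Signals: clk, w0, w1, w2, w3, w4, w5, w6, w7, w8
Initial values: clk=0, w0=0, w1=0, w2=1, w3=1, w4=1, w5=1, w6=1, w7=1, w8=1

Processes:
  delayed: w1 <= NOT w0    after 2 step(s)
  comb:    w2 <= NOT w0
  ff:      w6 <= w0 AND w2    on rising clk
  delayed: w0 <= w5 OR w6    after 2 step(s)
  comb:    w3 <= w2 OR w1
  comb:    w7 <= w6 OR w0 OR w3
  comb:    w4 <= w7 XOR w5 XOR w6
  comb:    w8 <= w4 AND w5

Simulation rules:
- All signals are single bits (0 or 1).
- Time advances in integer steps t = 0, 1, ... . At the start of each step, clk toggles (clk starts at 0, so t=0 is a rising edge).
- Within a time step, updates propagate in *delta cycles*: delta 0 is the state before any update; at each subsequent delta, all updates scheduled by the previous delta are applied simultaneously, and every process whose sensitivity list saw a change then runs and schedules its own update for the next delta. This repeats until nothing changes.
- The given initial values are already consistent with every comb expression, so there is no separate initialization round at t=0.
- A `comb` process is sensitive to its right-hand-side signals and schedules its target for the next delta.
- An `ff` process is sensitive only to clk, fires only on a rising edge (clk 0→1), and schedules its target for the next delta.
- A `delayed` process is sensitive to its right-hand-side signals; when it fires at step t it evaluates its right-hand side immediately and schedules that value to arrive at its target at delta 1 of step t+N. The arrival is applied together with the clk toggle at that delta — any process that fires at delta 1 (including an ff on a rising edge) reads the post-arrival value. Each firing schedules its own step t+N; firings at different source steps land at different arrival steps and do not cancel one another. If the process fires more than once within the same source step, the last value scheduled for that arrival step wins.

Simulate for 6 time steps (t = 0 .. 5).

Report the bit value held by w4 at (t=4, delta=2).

[bits: w0,w3,w6,w2,w8,w5,w7,w4,w1,clk]
t=0: Δ0=0111111100 Δ1=0111111101 Δ2=0101111101 Δ3=0101111001 Δ4=0101011001 | 4Δ
t=1: Δ0=0101011001 Δ1=0101011000 | 1Δ
t=2: Δ0=0101011000 Δ1=1101011001 Δ2=1110011001 Δ3=1010011101 Δ4=1010111101 | 4Δ
t=3: Δ0=1010111101 Δ1=1010111100 | 1Δ
t=4: Δ0=1010111100 Δ1=1010111101 Δ2=1000111101 Δ3=1000111001 Δ4=1000011001 | 4Δ
t=5: Δ0=1000011001 Δ1=1000011000 | 1Δ

1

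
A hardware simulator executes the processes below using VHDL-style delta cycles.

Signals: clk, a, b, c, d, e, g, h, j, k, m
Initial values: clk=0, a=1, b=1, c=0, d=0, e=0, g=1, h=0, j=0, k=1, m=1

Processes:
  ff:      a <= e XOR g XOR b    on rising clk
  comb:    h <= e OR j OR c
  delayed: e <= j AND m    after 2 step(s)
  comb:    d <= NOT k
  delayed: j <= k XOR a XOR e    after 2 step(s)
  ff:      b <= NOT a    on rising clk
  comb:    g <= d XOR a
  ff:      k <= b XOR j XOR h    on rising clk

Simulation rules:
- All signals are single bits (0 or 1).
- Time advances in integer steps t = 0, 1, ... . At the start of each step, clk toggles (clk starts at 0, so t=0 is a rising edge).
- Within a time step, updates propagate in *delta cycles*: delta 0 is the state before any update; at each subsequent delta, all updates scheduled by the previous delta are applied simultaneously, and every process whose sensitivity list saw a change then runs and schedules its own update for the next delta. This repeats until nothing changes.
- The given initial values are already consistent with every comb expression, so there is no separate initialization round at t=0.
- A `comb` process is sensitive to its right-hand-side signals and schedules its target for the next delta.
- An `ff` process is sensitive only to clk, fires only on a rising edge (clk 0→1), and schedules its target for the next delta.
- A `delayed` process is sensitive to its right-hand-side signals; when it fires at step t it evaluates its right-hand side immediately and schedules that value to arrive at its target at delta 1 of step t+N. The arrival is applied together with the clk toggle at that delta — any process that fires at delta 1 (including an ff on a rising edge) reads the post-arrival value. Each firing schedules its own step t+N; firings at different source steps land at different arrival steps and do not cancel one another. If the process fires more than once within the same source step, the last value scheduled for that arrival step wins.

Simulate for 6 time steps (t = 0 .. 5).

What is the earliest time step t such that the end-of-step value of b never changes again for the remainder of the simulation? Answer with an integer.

[bits: clk,d,b,e,j,m,g,a,c,k,h]
t=0: Δ0=00100111010 Δ1=10100111010 Δ2=10000110010 Δ3=10000100010 | 3Δ
t=1: Δ0=10000100010 Δ1=00000100010 | 1Δ
t=2: Δ0=00000100010 Δ1=10001100010 Δ2=10101100011 | 2Δ
t=3: Δ0=10101100011 Δ1=00101100011 | 1Δ
t=4: Δ0=00101100011 Δ1=10111100011 | 1Δ
t=5: Δ0=10111100011 Δ1=00111100011 | 1Δ

2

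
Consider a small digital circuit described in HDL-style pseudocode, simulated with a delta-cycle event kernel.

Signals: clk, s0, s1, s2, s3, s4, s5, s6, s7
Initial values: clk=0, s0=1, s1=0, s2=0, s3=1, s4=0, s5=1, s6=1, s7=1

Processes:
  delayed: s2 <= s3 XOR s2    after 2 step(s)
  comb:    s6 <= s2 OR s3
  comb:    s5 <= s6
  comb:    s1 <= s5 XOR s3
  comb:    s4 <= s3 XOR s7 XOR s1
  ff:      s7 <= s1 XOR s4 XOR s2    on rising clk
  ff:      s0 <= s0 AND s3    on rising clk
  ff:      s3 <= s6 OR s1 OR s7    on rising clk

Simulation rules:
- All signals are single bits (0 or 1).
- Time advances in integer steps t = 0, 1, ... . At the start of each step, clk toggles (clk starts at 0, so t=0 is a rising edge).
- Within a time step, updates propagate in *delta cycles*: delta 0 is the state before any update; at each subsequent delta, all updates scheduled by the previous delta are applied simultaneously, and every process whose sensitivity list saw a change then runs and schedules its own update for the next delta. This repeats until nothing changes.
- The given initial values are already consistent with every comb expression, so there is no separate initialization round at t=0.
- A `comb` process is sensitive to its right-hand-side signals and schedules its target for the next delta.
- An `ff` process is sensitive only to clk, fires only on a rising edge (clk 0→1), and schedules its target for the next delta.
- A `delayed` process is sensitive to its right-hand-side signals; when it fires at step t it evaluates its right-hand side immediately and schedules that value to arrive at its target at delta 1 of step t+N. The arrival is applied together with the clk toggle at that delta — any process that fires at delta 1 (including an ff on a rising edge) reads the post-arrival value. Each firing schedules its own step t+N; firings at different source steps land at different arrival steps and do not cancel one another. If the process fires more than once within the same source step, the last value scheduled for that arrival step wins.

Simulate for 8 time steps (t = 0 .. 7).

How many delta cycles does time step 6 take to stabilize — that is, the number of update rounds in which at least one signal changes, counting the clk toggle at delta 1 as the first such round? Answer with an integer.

t0.Δ0 clk=0 s7=1 s6=1 s1=0 s5=1 s4=0 s3=1 s0=1 s2=0
t0.Δ1 clk=1 s7=1 s6=1 s1=0 s5=1 s4=0 s3=1 s0=1 s2=0
t0.Δ2 clk=1 s7=0 s6=1 s1=0 s5=1 s4=0 s3=1 s0=1 s2=0
t0.Δ3 clk=1 s7=0 s6=1 s1=0 s5=1 s4=1 s3=1 s0=1 s2=0
t1.Δ0 clk=1 s7=0 s6=1 s1=0 s5=1 s4=1 s3=1 s0=1 s2=0
t1.Δ1 clk=0 s7=0 s6=1 s1=0 s5=1 s4=1 s3=1 s0=1 s2=0
t2.Δ0 clk=0 s7=0 s6=1 s1=0 s5=1 s4=1 s3=1 s0=1 s2=0
t2.Δ1 clk=1 s7=0 s6=1 s1=0 s5=1 s4=1 s3=1 s0=1 s2=0
t2.Δ2 clk=1 s7=1 s6=1 s1=0 s5=1 s4=1 s3=1 s0=1 s2=0
t2.Δ3 clk=1 s7=1 s6=1 s1=0 s5=1 s4=0 s3=1 s0=1 s2=0
t3.Δ0 clk=1 s7=1 s6=1 s1=0 s5=1 s4=0 s3=1 s0=1 s2=0
t3.Δ1 clk=0 s7=1 s6=1 s1=0 s5=1 s4=0 s3=1 s0=1 s2=0
t4.Δ0 clk=0 s7=1 s6=1 s1=0 s5=1 s4=0 s3=1 s0=1 s2=0
t4.Δ1 clk=1 s7=1 s6=1 s1=0 s5=1 s4=0 s3=1 s0=1 s2=0
t4.Δ2 clk=1 s7=0 s6=1 s1=0 s5=1 s4=0 s3=1 s0=1 s2=0
t4.Δ3 clk=1 s7=0 s6=1 s1=0 s5=1 s4=1 s3=1 s0=1 s2=0
t5.Δ0 clk=1 s7=0 s6=1 s1=0 s5=1 s4=1 s3=1 s0=1 s2=0
t5.Δ1 clk=0 s7=0 s6=1 s1=0 s5=1 s4=1 s3=1 s0=1 s2=0
t6.Δ0 clk=0 s7=0 s6=1 s1=0 s5=1 s4=1 s3=1 s0=1 s2=0
t6.Δ1 clk=1 s7=0 s6=1 s1=0 s5=1 s4=1 s3=1 s0=1 s2=0
t6.Δ2 clk=1 s7=1 s6=1 s1=0 s5=1 s4=1 s3=1 s0=1 s2=0
t6.Δ3 clk=1 s7=1 s6=1 s1=0 s5=1 s4=0 s3=1 s0=1 s2=0
t7.Δ0 clk=1 s7=1 s6=1 s1=0 s5=1 s4=0 s3=1 s0=1 s2=0
t7.Δ1 clk=0 s7=1 s6=1 s1=0 s5=1 s4=0 s3=1 s0=1 s2=0

3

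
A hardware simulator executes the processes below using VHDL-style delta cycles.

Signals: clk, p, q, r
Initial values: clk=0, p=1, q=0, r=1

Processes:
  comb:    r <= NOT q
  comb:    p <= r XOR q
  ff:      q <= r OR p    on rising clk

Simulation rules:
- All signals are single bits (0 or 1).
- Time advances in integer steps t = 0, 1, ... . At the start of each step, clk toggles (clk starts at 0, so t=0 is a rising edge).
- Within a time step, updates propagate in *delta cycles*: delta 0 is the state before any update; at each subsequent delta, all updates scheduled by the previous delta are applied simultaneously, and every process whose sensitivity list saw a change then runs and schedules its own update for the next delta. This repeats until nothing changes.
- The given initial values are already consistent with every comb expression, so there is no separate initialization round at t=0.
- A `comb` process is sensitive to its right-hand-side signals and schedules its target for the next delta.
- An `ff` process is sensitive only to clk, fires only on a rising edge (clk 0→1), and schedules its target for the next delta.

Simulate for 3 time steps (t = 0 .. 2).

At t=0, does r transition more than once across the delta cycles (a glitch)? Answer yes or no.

[bits: q,clk,r,p]
t=0: Δ0=0011 Δ1=0111 Δ2=1111 Δ3=1100 Δ4=1101 | 4Δ
t=1: Δ0=1101 Δ1=1001 | 1Δ
t=2: Δ0=1001 Δ1=1101 | 1Δ

no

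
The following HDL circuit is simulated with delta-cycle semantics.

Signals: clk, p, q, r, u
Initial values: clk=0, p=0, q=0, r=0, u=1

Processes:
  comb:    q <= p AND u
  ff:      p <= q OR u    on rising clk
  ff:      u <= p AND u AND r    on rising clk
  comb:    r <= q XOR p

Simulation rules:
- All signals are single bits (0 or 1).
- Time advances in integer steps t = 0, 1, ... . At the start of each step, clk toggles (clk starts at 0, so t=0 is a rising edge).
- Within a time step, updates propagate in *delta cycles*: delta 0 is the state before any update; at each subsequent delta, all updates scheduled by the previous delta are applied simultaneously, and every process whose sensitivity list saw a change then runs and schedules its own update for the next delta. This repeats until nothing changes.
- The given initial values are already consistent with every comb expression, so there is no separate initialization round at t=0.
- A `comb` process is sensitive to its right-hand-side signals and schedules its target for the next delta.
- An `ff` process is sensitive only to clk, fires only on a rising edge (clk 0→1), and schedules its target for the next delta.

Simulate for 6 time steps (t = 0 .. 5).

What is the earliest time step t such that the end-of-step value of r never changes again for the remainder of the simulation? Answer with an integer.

t0.Δ0 u=1 p=0 q=0 r=0 clk=0
t0.Δ1 u=1 p=0 q=0 r=0 clk=1
t0.Δ2 u=0 p=1 q=0 r=0 clk=1
t0.Δ3 u=0 p=1 q=0 r=1 clk=1
t1.Δ0 u=0 p=1 q=0 r=1 clk=1
t1.Δ1 u=0 p=1 q=0 r=1 clk=0
t2.Δ0 u=0 p=1 q=0 r=1 clk=0
t2.Δ1 u=0 p=1 q=0 r=1 clk=1
t2.Δ2 u=0 p=0 q=0 r=1 clk=1
t2.Δ3 u=0 p=0 q=0 r=0 clk=1
t3.Δ0 u=0 p=0 q=0 r=0 clk=1
t3.Δ1 u=0 p=0 q=0 r=0 clk=0
t4.Δ0 u=0 p=0 q=0 r=0 clk=0
t4.Δ1 u=0 p=0 q=0 r=0 clk=1
t5.Δ0 u=0 p=0 q=0 r=0 clk=1
t5.Δ1 u=0 p=0 q=0 r=0 clk=0

2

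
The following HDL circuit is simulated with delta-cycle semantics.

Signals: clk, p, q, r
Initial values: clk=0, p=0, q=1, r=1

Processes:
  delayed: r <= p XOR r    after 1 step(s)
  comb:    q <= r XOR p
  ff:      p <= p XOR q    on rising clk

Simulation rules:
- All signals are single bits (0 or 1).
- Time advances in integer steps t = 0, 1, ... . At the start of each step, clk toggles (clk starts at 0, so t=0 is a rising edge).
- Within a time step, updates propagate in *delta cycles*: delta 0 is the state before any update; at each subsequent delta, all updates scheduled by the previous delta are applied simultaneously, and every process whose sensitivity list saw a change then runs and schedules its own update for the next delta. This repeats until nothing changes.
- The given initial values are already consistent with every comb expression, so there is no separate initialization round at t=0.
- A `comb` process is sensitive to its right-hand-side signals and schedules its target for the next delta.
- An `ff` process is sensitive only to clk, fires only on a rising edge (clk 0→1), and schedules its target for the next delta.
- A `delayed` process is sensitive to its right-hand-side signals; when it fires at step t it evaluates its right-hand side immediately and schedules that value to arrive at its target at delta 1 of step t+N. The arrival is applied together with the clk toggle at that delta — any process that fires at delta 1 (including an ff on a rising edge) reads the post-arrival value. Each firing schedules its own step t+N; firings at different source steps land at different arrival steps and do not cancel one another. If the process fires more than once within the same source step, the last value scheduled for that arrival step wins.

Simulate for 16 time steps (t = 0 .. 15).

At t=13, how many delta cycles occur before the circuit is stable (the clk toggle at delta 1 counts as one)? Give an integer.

t0.Δ0 q=1 clk=0 r=1 p=0
t0.Δ1 q=1 clk=1 r=1 p=0
t0.Δ2 q=1 clk=1 r=1 p=1
t0.Δ3 q=0 clk=1 r=1 p=1
t1.Δ0 q=0 clk=1 r=1 p=1
t1.Δ1 q=0 clk=0 r=0 p=1
t1.Δ2 q=1 clk=0 r=0 p=1
t2.Δ0 q=1 clk=0 r=0 p=1
t2.Δ1 q=1 clk=1 r=1 p=1
t2.Δ2 q=0 clk=1 r=1 p=0
t2.Δ3 q=1 clk=1 r=1 p=0
t3.Δ0 q=1 clk=1 r=1 p=0
t3.Δ1 q=1 clk=0 r=1 p=0
t4.Δ0 q=1 clk=0 r=1 p=0
t4.Δ1 q=1 clk=1 r=1 p=0
t4.Δ2 q=1 clk=1 r=1 p=1
t4.Δ3 q=0 clk=1 r=1 p=1
t5.Δ0 q=0 clk=1 r=1 p=1
t5.Δ1 q=0 clk=0 r=0 p=1
t5.Δ2 q=1 clk=0 r=0 p=1
t6.Δ0 q=1 clk=0 r=0 p=1
t6.Δ1 q=1 clk=1 r=1 p=1
t6.Δ2 q=0 clk=1 r=1 p=0
t6.Δ3 q=1 clk=1 r=1 p=0
t7.Δ0 q=1 clk=1 r=1 p=0
t7.Δ1 q=1 clk=0 r=1 p=0
t8.Δ0 q=1 clk=0 r=1 p=0
t8.Δ1 q=1 clk=1 r=1 p=0
t8.Δ2 q=1 clk=1 r=1 p=1
t8.Δ3 q=0 clk=1 r=1 p=1
t9.Δ0 q=0 clk=1 r=1 p=1
t9.Δ1 q=0 clk=0 r=0 p=1
t9.Δ2 q=1 clk=0 r=0 p=1
t10.Δ0 q=1 clk=0 r=0 p=1
t10.Δ1 q=1 clk=1 r=1 p=1
t10.Δ2 q=0 clk=1 r=1 p=0
t10.Δ3 q=1 clk=1 r=1 p=0
t11.Δ0 q=1 clk=1 r=1 p=0
t11.Δ1 q=1 clk=0 r=1 p=0
t12.Δ0 q=1 clk=0 r=1 p=0
t12.Δ1 q=1 clk=1 r=1 p=0
t12.Δ2 q=1 clk=1 r=1 p=1
t12.Δ3 q=0 clk=1 r=1 p=1
t13.Δ0 q=0 clk=1 r=1 p=1
t13.Δ1 q=0 clk=0 r=0 p=1
t13.Δ2 q=1 clk=0 r=0 p=1
t14.Δ0 q=1 clk=0 r=0 p=1
t14.Δ1 q=1 clk=1 r=1 p=1
t14.Δ2 q=0 clk=1 r=1 p=0
t14.Δ3 q=1 clk=1 r=1 p=0
t15.Δ0 q=1 clk=1 r=1 p=0
t15.Δ1 q=1 clk=0 r=1 p=0

2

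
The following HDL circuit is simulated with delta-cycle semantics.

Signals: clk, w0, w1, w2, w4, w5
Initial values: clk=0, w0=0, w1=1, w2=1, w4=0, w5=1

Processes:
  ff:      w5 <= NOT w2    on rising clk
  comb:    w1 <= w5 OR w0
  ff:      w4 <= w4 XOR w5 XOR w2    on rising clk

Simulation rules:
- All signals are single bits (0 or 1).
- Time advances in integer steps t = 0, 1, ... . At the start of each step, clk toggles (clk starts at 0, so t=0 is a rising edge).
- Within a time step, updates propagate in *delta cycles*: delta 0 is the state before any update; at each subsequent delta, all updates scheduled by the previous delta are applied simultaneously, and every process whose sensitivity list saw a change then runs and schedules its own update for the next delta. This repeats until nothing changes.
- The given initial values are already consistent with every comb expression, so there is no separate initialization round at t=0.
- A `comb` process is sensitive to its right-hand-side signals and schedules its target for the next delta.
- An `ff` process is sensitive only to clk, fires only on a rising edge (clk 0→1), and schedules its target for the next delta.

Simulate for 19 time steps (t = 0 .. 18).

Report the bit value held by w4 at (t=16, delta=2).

0

t0.Δ0 w1=1 w4=0 clk=0 w5=1 w2=1 w0=0
t0.Δ1 w1=1 w4=0 clk=1 w5=1 w2=1 w0=0
t0.Δ2 w1=1 w4=0 clk=1 w5=0 w2=1 w0=0
t0.Δ3 w1=0 w4=0 clk=1 w5=0 w2=1 w0=0
t1.Δ0 w1=0 w4=0 clk=1 w5=0 w2=1 w0=0
t1.Δ1 w1=0 w4=0 clk=0 w5=0 w2=1 w0=0
t2.Δ0 w1=0 w4=0 clk=0 w5=0 w2=1 w0=0
t2.Δ1 w1=0 w4=0 clk=1 w5=0 w2=1 w0=0
t2.Δ2 w1=0 w4=1 clk=1 w5=0 w2=1 w0=0
t3.Δ0 w1=0 w4=1 clk=1 w5=0 w2=1 w0=0
t3.Δ1 w1=0 w4=1 clk=0 w5=0 w2=1 w0=0
t4.Δ0 w1=0 w4=1 clk=0 w5=0 w2=1 w0=0
t4.Δ1 w1=0 w4=1 clk=1 w5=0 w2=1 w0=0
t4.Δ2 w1=0 w4=0 clk=1 w5=0 w2=1 w0=0
t5.Δ0 w1=0 w4=0 clk=1 w5=0 w2=1 w0=0
t5.Δ1 w1=0 w4=0 clk=0 w5=0 w2=1 w0=0
t6.Δ0 w1=0 w4=0 clk=0 w5=0 w2=1 w0=0
t6.Δ1 w1=0 w4=0 clk=1 w5=0 w2=1 w0=0
t6.Δ2 w1=0 w4=1 clk=1 w5=0 w2=1 w0=0
t7.Δ0 w1=0 w4=1 clk=1 w5=0 w2=1 w0=0
t7.Δ1 w1=0 w4=1 clk=0 w5=0 w2=1 w0=0
t8.Δ0 w1=0 w4=1 clk=0 w5=0 w2=1 w0=0
t8.Δ1 w1=0 w4=1 clk=1 w5=0 w2=1 w0=0
t8.Δ2 w1=0 w4=0 clk=1 w5=0 w2=1 w0=0
t9.Δ0 w1=0 w4=0 clk=1 w5=0 w2=1 w0=0
t9.Δ1 w1=0 w4=0 clk=0 w5=0 w2=1 w0=0
t10.Δ0 w1=0 w4=0 clk=0 w5=0 w2=1 w0=0
t10.Δ1 w1=0 w4=0 clk=1 w5=0 w2=1 w0=0
t10.Δ2 w1=0 w4=1 clk=1 w5=0 w2=1 w0=0
t11.Δ0 w1=0 w4=1 clk=1 w5=0 w2=1 w0=0
t11.Δ1 w1=0 w4=1 clk=0 w5=0 w2=1 w0=0
t12.Δ0 w1=0 w4=1 clk=0 w5=0 w2=1 w0=0
t12.Δ1 w1=0 w4=1 clk=1 w5=0 w2=1 w0=0
t12.Δ2 w1=0 w4=0 clk=1 w5=0 w2=1 w0=0
t13.Δ0 w1=0 w4=0 clk=1 w5=0 w2=1 w0=0
t13.Δ1 w1=0 w4=0 clk=0 w5=0 w2=1 w0=0
t14.Δ0 w1=0 w4=0 clk=0 w5=0 w2=1 w0=0
t14.Δ1 w1=0 w4=0 clk=1 w5=0 w2=1 w0=0
t14.Δ2 w1=0 w4=1 clk=1 w5=0 w2=1 w0=0
t15.Δ0 w1=0 w4=1 clk=1 w5=0 w2=1 w0=0
t15.Δ1 w1=0 w4=1 clk=0 w5=0 w2=1 w0=0
t16.Δ0 w1=0 w4=1 clk=0 w5=0 w2=1 w0=0
t16.Δ1 w1=0 w4=1 clk=1 w5=0 w2=1 w0=0
t16.Δ2 w1=0 w4=0 clk=1 w5=0 w2=1 w0=0
t17.Δ0 w1=0 w4=0 clk=1 w5=0 w2=1 w0=0
t17.Δ1 w1=0 w4=0 clk=0 w5=0 w2=1 w0=0
t18.Δ0 w1=0 w4=0 clk=0 w5=0 w2=1 w0=0
t18.Δ1 w1=0 w4=0 clk=1 w5=0 w2=1 w0=0
t18.Δ2 w1=0 w4=1 clk=1 w5=0 w2=1 w0=0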